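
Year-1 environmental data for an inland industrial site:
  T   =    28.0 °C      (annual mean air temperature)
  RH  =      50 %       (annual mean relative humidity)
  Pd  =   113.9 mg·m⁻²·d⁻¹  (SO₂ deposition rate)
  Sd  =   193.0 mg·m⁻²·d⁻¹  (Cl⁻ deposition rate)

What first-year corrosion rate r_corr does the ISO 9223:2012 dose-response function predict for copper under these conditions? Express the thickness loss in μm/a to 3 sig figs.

copper: temperature factor f = -0.080·(18.0) = -1.4400
  sulphur-dioxide contribution → 0.08218 μm/a
  chloride contribution → 1.013 μm/a
  ⇒ r_corr(copper) = 1.095 μm/a

r_corr = 1.09 μm/a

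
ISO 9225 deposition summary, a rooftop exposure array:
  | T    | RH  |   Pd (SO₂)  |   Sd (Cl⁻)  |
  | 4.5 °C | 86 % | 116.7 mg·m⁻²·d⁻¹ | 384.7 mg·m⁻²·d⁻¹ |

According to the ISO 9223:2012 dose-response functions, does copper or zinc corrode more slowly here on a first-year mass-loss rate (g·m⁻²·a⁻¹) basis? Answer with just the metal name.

copper

copper: f(T) = +0.126·(T−10) [T≤10 °C] = -0.6930
  SO₂ term: 0.0053·116.7^0.26·exp(0.059·86-0.6930) = 1.46
  Sd branch = 0.01025·Sd^0.27·e^(0.036·RH+0.049·T) = 1.409 μm/a
  sum: 1.46 + 1.409 → r_corr = 2.869 μm/a
  mass loss = 2.869 μm/a × 8.96 g/cm³ = 25.71 g·m⁻²·a⁻¹
zinc: temperature factor f = +0.038·(-5.5) = -0.2090
  Pd branch = 0.0129·Pd^0.44·e^(0.046·RH+f) = 4.44 μm/a
  Cl⁻ term: 0.0175·384.7^0.57·exp(0.008·86+0.085·4.5) = 1.519
  r_corr = 4.44 + 1.519 = 5.959 μm/a
  mass loss = 5.959 μm/a × 7.14 g/cm³ = 42.55 g·m⁻²·a⁻¹
Ordering by g·m⁻²·a⁻¹: zinc (42.5) > copper (25.7)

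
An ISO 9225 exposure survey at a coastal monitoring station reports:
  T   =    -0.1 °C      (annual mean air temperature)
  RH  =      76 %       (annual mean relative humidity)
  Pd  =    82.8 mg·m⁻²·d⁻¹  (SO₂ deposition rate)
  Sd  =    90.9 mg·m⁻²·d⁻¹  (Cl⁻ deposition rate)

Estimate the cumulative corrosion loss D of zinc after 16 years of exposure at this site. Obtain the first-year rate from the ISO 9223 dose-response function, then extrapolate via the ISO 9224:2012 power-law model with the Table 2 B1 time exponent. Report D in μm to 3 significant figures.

D(16) = 23.2 μm

zinc: temperature factor f = +0.038·(-10.1) = -0.3838
  SO₂ term: 0.0129·82.8^0.44·exp(0.046·76-0.3838) = 2.024
  Cl⁻ term: 0.0175·90.9^0.57·exp(0.008·76+0.085·-0.1) = 0.4167
  r_corr = 2.024 + 0.4167 = 2.44 μm/a
ISO 9224: D(t) = r_corr · t^b with b = 0.813 (zinc, B1)
  D(16) = 2.44 × 16^0.813 = 2.44 × 9.527 = 23.25 μm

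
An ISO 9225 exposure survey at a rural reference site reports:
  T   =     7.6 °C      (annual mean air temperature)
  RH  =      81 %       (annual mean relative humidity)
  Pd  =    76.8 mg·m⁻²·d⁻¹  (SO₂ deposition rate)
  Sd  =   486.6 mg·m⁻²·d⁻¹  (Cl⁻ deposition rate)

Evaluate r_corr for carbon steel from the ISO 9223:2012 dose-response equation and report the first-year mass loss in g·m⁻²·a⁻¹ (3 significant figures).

r_corr = 1.20e+03 g·m⁻²·a⁻¹

carbon steel: T≤10 °C ⇒ hinge +0.150·(7.6−10) = -0.3600
  Pd branch = 1.77·Pd^0.52·e^(0.02·RH+f) = 59.64 μm/a
  Sd branch = 0.102·Sd^0.62·e^(0.033·RH+0.04·T) = 92.8 μm/a
  sum: 59.64 + 92.8 → r_corr = 152.4 μm/a
Convert to mass loss: 152.4 μm/a × 7.85 g/cm³ = 1197 g·m⁻²·a⁻¹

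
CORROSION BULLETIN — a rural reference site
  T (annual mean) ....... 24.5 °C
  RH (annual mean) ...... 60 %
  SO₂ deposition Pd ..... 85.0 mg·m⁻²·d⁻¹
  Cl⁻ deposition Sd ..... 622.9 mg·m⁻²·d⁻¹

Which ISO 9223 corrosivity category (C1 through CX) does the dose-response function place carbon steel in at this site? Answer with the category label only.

C5

carbon steel: temperature factor f = -0.054·(14.5) = -0.7830
  sulphur-dioxide contribution → 27.06 μm/a
  chloride contribution → 106.3 μm/a
  ⇒ r_corr(carbon steel) = 133.4 μm/a
ISO 9223 Table 2 (carbon steel): 80 < 133 ≤ 200 μm/a ⇒ C5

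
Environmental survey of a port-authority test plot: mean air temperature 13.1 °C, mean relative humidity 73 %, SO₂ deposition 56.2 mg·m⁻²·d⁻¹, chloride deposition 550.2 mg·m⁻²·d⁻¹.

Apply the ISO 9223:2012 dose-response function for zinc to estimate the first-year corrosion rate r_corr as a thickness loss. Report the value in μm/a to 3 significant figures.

r_corr = 5.24 μm/a

zinc: temperature factor f = -0.071·(3.1) = -0.2201
  SO₂ term: 0.0129·56.2^0.44·exp(0.046·73-0.2201) = 1.751
  Cl⁻ term: 0.0175·550.2^0.57·exp(0.008·73+0.085·13.1) = 3.486
  sum: 1.751 + 3.486 → r_corr = 5.237 μm/a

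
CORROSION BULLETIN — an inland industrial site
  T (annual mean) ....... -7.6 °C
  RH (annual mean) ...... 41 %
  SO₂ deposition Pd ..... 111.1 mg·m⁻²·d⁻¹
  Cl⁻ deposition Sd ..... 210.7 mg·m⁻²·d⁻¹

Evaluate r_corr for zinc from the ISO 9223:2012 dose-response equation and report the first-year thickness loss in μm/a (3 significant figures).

zinc: T≤10 °C ⇒ hinge +0.038·(-7.6−10) = -0.6688
  sulphur-dioxide contribution → 0.3462 μm/a
  chloride contribution → 0.2688 μm/a
  ⇒ r_corr(zinc) = 0.615 μm/a

r_corr = 0.615 μm/a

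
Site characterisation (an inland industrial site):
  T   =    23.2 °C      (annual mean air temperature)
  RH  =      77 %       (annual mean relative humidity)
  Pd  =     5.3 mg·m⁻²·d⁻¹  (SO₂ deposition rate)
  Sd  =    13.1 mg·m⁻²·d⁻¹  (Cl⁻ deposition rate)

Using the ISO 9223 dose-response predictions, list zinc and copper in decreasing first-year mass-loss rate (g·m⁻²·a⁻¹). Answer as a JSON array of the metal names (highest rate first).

["copper", "zinc"]

zinc: T>10 °C ⇒ hinge -0.071·(23.2−10) = -0.9372
  Pd branch = 0.0129·Pd^0.44·e^(0.046·RH+f) = 0.3635 μm/a
  Cl⁻ term: 0.0175·13.1^0.57·exp(0.008·77+0.085·23.2) = 1.009
  r_corr = 0.3635 + 1.009 = 1.372 μm/a
  mass loss = 1.372 μm/a × 7.14 g/cm³ = 9.799 g·m⁻²·a⁻¹
copper: T>10 °C ⇒ hinge -0.080·(23.2−10) = -1.0560
  SO₂ term: 0.0053·5.3^0.26·exp(0.059·77-1.0560) = 0.2673
  Sd branch = 0.01025·Sd^0.27·e^(0.036·RH+0.049·T) = 1.023 μm/a
  sum: 0.2673 + 1.023 → r_corr = 1.29 μm/a
  mass loss = 1.29 μm/a × 8.96 g/cm³ = 11.56 g·m⁻²·a⁻¹
Ordering by g·m⁻²·a⁻¹: copper (11.6) > zinc (9.8)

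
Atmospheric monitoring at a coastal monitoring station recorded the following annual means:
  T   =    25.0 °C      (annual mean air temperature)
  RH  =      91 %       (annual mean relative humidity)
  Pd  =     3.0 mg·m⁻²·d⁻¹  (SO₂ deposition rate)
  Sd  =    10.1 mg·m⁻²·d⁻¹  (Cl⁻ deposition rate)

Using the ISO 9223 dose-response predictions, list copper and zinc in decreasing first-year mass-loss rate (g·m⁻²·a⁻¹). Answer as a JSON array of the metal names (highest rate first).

["copper", "zinc"]

copper: f(T) = -0.080·(T−10) [T>10 °C] = -1.2000
  SO₂ term: 0.0053·3.0^0.26·exp(0.059·91-1.2000) = 0.4559
  Sd branch = 0.01025·Sd^0.27·e^(0.036·RH+0.049·T) = 1.724 μm/a
  sum: 0.4559 + 1.724 → r_corr = 2.18 μm/a
  mass loss = 2.18 μm/a × 8.96 g/cm³ = 19.54 g·m⁻²·a⁻¹
zinc: temperature factor f = -0.071·(15.0) = -1.0650
  SO₂ term: 0.0129·3.0^0.44·exp(0.046·91-1.0650) = 0.4742
  Cl⁻ term: 0.0175·10.1^0.57·exp(0.008·91+0.085·25.0) = 1.134
  r_corr = 0.4742 + 1.134 = 1.608 μm/a
  mass loss = 1.608 μm/a × 7.14 g/cm³ = 11.48 g·m⁻²·a⁻¹
Ordering by g·m⁻²·a⁻¹: copper (19.5) > zinc (11.5)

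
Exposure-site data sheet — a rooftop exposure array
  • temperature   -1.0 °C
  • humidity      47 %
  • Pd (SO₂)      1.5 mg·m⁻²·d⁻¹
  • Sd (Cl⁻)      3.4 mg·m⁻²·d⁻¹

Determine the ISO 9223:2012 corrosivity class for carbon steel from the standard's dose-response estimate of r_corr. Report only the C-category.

carbon steel: T≤10 °C ⇒ hinge +0.150·(-1.0−10) = -1.6500
  Pd branch = 1.77·Pd^0.52·e^(0.02·RH+f) = 1.074 μm/a
  Sd branch = 0.102·Sd^0.62·e^(0.033·RH+0.04·T) = 0.987 μm/a
  sum: 1.074 + 0.987 → r_corr = 2.062 μm/a
2.06 μm/a falls in (1.3, 25] for carbon steel → category C2

C2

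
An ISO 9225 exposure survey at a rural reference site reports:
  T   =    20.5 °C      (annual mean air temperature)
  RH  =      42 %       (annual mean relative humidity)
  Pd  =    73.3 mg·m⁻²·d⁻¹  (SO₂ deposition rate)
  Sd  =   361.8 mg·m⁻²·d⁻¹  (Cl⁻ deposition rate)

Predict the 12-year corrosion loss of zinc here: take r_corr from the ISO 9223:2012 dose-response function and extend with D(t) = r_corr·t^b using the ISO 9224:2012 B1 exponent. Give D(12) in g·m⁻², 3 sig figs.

D(12) = 231 g·m⁻²

zinc: temperature factor f = -0.071·(10.5) = -0.7455
  sulphur-dioxide contribution → 0.2796 μm/a
  chloride contribution → 4.018 μm/a
  total first-year rate 4.298 μm/a
Long-term exponent b (ISO 9224 Table 2, B1) = 0.813
  D(12) = 4.298 × 12^0.813 = 4.298 × 7.54 = 32.41 μm
  Mass loss = 32.41 μm × 7.14 g/cm³ = 231.4 g·m⁻²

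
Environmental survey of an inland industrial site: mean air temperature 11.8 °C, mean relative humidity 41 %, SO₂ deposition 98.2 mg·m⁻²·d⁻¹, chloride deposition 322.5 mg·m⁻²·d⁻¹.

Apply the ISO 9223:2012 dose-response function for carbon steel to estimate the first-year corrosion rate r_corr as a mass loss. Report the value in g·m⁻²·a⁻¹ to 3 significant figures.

carbon steel: T>10 °C ⇒ hinge -0.054·(11.8−10) = -0.0972
  SO₂ term: 1.77·98.2^0.52·exp(0.02·41-0.0972) = 39.61
  Sd branch = 0.102·Sd^0.62·e^(0.033·RH+0.04·T) = 22.72 μm/a
  r_corr = 39.61 + 22.72 = 62.33 μm/a
Convert to mass loss: 62.33 μm/a × 7.85 g/cm³ = 489.3 g·m⁻²·a⁻¹

r_corr = 489 g·m⁻²·a⁻¹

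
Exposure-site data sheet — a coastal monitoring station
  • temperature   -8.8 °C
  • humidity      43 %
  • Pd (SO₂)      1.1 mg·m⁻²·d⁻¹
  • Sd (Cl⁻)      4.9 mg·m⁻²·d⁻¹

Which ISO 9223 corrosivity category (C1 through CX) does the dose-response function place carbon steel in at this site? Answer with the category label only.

carbon steel: T≤10 °C ⇒ hinge +0.150·(-8.8−10) = -2.8200
  SO₂ term: 1.77·1.1^0.52·exp(0.02·43-2.8200) = 0.262
  Cl⁻ term: 0.102·4.9^0.62·exp(0.033·43+0.04·-8.8) = 0.7942
  r_corr = 0.262 + 0.7942 = 1.056 μm/a
1.06 μm/a falls in (0, 1.3] for carbon steel → category C1

C1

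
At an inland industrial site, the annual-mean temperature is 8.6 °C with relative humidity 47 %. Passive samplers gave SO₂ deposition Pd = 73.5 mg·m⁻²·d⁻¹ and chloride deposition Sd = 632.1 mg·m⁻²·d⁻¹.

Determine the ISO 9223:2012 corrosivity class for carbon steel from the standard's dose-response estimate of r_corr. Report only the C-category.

carbon steel: temperature factor f = +0.150·(-1.4) = -0.2100
  sulphur-dioxide contribution → 34.31 μm/a
  chloride contribution → 36.99 μm/a
  total first-year rate 71.3 μm/a
ISO 9223 Table 2 (carbon steel): 50 < 71.3 ≤ 80 μm/a ⇒ C4

C4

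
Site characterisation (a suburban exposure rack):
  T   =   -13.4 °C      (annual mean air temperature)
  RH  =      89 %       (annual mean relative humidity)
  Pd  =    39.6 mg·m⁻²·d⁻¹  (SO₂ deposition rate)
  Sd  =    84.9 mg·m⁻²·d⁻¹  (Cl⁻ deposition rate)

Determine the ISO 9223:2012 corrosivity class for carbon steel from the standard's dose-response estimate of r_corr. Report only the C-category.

C2

carbon steel: temperature factor f = +0.150·(-23.4) = -3.5100
  sulphur-dioxide contribution → 2.125 μm/a
  chloride contribution → 17.67 μm/a
  ⇒ r_corr(carbon steel) = 19.8 μm/a
19.8 μm/a falls in (1.3, 25] for carbon steel → category C2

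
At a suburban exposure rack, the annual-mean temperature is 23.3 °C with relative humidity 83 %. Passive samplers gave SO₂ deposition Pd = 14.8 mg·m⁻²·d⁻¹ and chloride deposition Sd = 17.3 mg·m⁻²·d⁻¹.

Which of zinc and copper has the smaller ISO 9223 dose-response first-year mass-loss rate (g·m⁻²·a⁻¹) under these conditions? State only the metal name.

zinc

zinc: T>10 °C ⇒ hinge -0.071·(23.3−10) = -0.9443
  SO₂ term: 0.0129·14.8^0.44·exp(0.046·83-0.9443) = 0.7474
  Cl⁻ term: 0.0175·17.3^0.57·exp(0.008·83+0.085·23.3) = 1.251
  sum: 0.7474 + 1.251 → r_corr = 1.998 μm/a
  mass loss = 1.998 μm/a × 7.14 g/cm³ = 14.27 g·m⁻²·a⁻¹
copper: temperature factor f = -0.080·(13.3) = -1.0640
  SO₂ term: 0.0053·14.8^0.26·exp(0.059·83-1.0640) = 0.4934
  Sd branch = 0.01025·Sd^0.27·e^(0.036·RH+0.049·T) = 1.376 μm/a
  sum: 0.4934 + 1.376 → r_corr = 1.869 μm/a
  mass loss = 1.869 μm/a × 8.96 g/cm³ = 16.75 g·m⁻²·a⁻¹
Ordering by g·m⁻²·a⁻¹: copper (16.7) > zinc (14.3)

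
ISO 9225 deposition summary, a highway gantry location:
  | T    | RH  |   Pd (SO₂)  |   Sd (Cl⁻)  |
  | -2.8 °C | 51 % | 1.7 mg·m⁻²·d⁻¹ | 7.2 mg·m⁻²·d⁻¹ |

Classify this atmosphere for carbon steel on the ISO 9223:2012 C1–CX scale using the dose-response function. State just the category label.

carbon steel: T≤10 °C ⇒ hinge +0.150·(-2.8−10) = -1.9200
  sulphur-dioxide contribution → 0.9483 μm/a
  chloride contribution → 1.669 μm/a
  total first-year rate 2.617 μm/a
ISO 9223 Table 2 (carbon steel): 1.3 < 2.62 ≤ 25 μm/a ⇒ C2

C2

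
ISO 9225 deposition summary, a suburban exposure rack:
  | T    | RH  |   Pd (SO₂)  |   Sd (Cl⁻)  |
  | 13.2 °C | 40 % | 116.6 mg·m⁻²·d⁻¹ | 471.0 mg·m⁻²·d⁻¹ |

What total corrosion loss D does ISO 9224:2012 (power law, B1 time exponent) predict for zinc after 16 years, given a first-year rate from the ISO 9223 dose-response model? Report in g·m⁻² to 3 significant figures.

D(16) = 204 g·m⁻²

zinc: T>10 °C ⇒ hinge -0.071·(13.2−10) = -0.2272
  sulphur-dioxide contribution → 0.5253 μm/a
  chloride contribution → 2.471 μm/a
  ⇒ r_corr(zinc) = 2.996 μm/a
Long-term exponent b (ISO 9224 Table 2, B1) = 0.813
  D(16) = 2.996 × 16^0.813 = 2.996 × 9.527 = 28.55 μm
  Mass loss = 28.55 μm × 7.14 g/cm³ = 203.8 g·m⁻²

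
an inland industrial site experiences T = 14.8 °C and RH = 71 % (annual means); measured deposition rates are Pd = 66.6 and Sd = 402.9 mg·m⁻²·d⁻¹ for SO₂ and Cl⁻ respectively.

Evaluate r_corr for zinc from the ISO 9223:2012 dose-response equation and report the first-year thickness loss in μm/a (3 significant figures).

r_corr = 4.84 μm/a

zinc: T>10 °C ⇒ hinge -0.071·(14.8−10) = -0.3408
  Pd branch = 0.0129·Pd^0.44·e^(0.046·RH+f) = 1.525 μm/a
  Cl⁻ term: 0.0175·402.9^0.57·exp(0.008·71+0.085·14.8) = 3.319
  r_corr = 1.525 + 3.319 = 4.844 μm/a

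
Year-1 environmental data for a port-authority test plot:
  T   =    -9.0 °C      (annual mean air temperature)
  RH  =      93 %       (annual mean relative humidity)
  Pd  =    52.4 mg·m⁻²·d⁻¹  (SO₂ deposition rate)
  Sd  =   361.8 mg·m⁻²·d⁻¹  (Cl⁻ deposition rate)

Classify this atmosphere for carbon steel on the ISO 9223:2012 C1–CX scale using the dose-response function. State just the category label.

C4

carbon steel: f(T) = +0.150·(T−10) [T≤10 °C] = -2.8500
  SO₂ term: 1.77·52.4^0.52·exp(0.02·93-2.8500) = 5.153
  Sd branch = 0.102·Sd^0.62·e^(0.033·RH+0.04·T) = 59.07 μm/a
  sum: 5.153 + 59.07 → r_corr = 64.22 μm/a
ISO 9223 Table 2 (carbon steel): 50 < 64.2 ≤ 80 μm/a ⇒ C4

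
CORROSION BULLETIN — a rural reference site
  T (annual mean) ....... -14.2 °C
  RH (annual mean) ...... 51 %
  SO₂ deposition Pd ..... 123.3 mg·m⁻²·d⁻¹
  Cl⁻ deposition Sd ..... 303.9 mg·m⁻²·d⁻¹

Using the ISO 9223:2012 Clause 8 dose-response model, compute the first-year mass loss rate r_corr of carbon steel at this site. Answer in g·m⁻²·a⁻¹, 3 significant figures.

carbon steel: temperature factor f = +0.150·(-24.2) = -3.6300
  Pd branch = 1.77·Pd^0.52·e^(0.02·RH+f) = 1.591 μm/a
  Sd branch = 0.102·Sd^0.62·e^(0.033·RH+0.04·T) = 10.77 μm/a
  r_corr = 1.591 + 10.77 = 12.36 μm/a
Convert to mass loss: 12.36 μm/a × 7.85 g/cm³ = 97.02 g·m⁻²·a⁻¹

r_corr = 97.0 g·m⁻²·a⁻¹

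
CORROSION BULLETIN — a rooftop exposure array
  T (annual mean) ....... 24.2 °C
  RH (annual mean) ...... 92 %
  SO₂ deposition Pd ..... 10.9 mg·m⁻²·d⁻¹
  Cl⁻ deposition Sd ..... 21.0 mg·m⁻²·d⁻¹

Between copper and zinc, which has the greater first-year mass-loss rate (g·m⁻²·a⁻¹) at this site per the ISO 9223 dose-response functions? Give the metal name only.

copper: f(T) = -0.080·(T−10) [T>10 °C] = -1.1360
  Pd branch = 0.0053·Pd^0.26·e^(0.059·RH+f) = 0.7211 μm/a
  Sd branch = 0.01025·Sd^0.27·e^(0.036·RH+0.049·T) = 2.095 μm/a
  sum: 0.7211 + 2.095 → r_corr = 2.816 μm/a
  mass loss = 2.816 μm/a × 8.96 g/cm³ = 25.23 g·m⁻²·a⁻¹
zinc: T>10 °C ⇒ hinge -0.071·(24.2−10) = -1.0082
  Pd branch = 0.0129·Pd^0.44·e^(0.046·RH+f) = 0.9271 μm/a
  Sd branch = 0.0175·Sd^0.57·e^(0.008·RH+0.085·T) = 1.621 μm/a
  sum: 0.9271 + 1.621 → r_corr = 2.548 μm/a
  mass loss = 2.548 μm/a × 7.14 g/cm³ = 18.19 g·m⁻²·a⁻¹
Ordering by g·m⁻²·a⁻¹: copper (25.2) > zinc (18.2)

copper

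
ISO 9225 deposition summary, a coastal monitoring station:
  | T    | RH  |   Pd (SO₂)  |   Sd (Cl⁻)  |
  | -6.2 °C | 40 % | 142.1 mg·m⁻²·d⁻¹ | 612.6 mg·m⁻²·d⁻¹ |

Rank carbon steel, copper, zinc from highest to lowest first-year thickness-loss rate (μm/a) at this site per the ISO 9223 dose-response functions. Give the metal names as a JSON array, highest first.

["carbon steel", "zinc", "copper"]

carbon steel: temperature factor f = +0.150·(-16.2) = -2.4300
  sulphur-dioxide contribution → 4.565 μm/a
  chloride contribution → 15.93 μm/a
  total first-year rate 20.49 μm/a
copper: f(T) = +0.126·(T−10) [T≤10 °C] = -2.0412
  sulphur-dioxide contribution → 0.02645 μm/a
  chloride contribution → 0.1806 μm/a
  ⇒ r_corr(copper) = 0.207 μm/a
zinc: temperature factor f = +0.038·(-16.2) = -0.6156
  sulphur-dioxide contribution → 0.3886 μm/a
  chloride contribution → 0.5519 μm/a
  total first-year rate 0.9404 μm/a
Ordering by μm/a: carbon steel (20.5) > zinc (0.94) > copper (0.207)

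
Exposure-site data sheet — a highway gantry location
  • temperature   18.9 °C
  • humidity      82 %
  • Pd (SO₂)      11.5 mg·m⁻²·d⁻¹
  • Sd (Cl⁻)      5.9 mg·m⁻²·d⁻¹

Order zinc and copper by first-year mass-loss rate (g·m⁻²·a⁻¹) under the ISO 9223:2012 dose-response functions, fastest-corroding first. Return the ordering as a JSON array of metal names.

["copper", "zinc"]

zinc: f(T) = -0.071·(T−10) [T>10 °C] = -0.6319
  Pd branch = 0.0129·Pd^0.44·e^(0.046·RH+f) = 0.873 μm/a
  Cl⁻ term: 0.0175·5.9^0.57·exp(0.008·82+0.085·18.9) = 0.4624
  sum: 0.873 + 0.4624 → r_corr = 1.335 μm/a
  mass loss = 1.335 μm/a × 7.14 g/cm³ = 9.535 g·m⁻²·a⁻¹
copper: f(T) = -0.080·(T−10) [T>10 °C] = -0.7120
  SO₂ term: 0.0053·11.5^0.26·exp(0.059·82-0.7120) = 0.6194
  Cl⁻ term: 0.01025·5.9^0.27·exp(0.036·82+0.049·18.9) = 0.8
  sum: 0.6194 + 0.8 → r_corr = 1.419 μm/a
  mass loss = 1.419 μm/a × 8.96 g/cm³ = 12.72 g·m⁻²·a⁻¹
Ordering by g·m⁻²·a⁻¹: copper (12.7) > zinc (9.53)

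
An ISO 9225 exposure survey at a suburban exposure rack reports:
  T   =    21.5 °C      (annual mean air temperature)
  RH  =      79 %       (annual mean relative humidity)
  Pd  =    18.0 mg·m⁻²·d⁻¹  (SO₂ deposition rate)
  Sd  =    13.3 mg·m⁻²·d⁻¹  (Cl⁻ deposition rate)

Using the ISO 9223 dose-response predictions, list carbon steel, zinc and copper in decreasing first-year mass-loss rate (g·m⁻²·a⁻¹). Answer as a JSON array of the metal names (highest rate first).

["carbon steel", "copper", "zinc"]

carbon steel: T>10 °C ⇒ hinge -0.054·(21.5−10) = -0.6210
  Pd branch = 1.77·Pd^0.52·e^(0.02·RH+f) = 20.76 μm/a
  Cl⁻ term: 0.102·13.3^0.62·exp(0.033·79+0.04·21.5) = 16.26
  r_corr = 20.76 + 16.26 = 37.02 μm/a
  mass loss = 37.02 μm/a × 7.85 g/cm³ = 290.6 g·m⁻²·a⁻¹
zinc: f(T) = -0.071·(T−10) [T>10 °C] = -0.8165
  SO₂ term: 0.0129·18.0^0.44·exp(0.046·79-0.8165) = 0.7701
  Sd branch = 0.0175·Sd^0.57·e^(0.008·RH+0.085·T) = 0.8949 μm/a
  r_corr = 0.7701 + 0.8949 = 1.665 μm/a
  mass loss = 1.665 μm/a × 7.14 g/cm³ = 11.89 g·m⁻²·a⁻¹
copper: T>10 °C ⇒ hinge -0.080·(21.5−10) = -0.9200
  Pd branch = 0.0053·Pd^0.26·e^(0.059·RH+f) = 0.4735 μm/a
  Sd branch = 0.01025·Sd^0.27·e^(0.036·RH+0.049·T) = 1.016 μm/a
  r_corr = 0.4735 + 1.016 = 1.489 μm/a
  mass loss = 1.489 μm/a × 8.96 g/cm³ = 13.34 g·m⁻²·a⁻¹
Ordering by g·m⁻²·a⁻¹: carbon steel (291) > copper (13.3) > zinc (11.9)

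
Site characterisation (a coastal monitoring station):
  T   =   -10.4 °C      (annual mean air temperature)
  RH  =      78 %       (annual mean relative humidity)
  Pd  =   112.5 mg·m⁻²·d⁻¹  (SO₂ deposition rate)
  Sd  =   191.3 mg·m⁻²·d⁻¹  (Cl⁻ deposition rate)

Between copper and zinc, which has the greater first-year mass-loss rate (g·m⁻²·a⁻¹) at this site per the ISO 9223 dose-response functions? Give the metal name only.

zinc

copper: f(T) = +0.126·(T−10) [T≤10 °C] = -2.5704
  SO₂ term: 0.0053·112.5^0.26·exp(0.059·78-2.5704) = 0.138
  Sd branch = 0.01025·Sd^0.27·e^(0.036·RH+0.049·T) = 0.4217 μm/a
  sum: 0.138 + 0.4217 → r_corr = 0.5597 μm/a
  mass loss = 0.5597 μm/a × 8.96 g/cm³ = 5.015 g·m⁻²·a⁻¹
zinc: f(T) = +0.038·(T−10) [T≤10 °C] = -0.7752
  SO₂ term: 0.0129·112.5^0.44·exp(0.046·78-0.7752) = 1.717
  Cl⁻ term: 0.0175·191.3^0.57·exp(0.008·78+0.085·-10.4) = 0.2696
  r_corr = 1.717 + 0.2696 = 1.986 μm/a
  mass loss = 1.986 μm/a × 7.14 g/cm³ = 14.18 g·m⁻²·a⁻¹
Ordering by g·m⁻²·a⁻¹: zinc (14.2) > copper (5.01)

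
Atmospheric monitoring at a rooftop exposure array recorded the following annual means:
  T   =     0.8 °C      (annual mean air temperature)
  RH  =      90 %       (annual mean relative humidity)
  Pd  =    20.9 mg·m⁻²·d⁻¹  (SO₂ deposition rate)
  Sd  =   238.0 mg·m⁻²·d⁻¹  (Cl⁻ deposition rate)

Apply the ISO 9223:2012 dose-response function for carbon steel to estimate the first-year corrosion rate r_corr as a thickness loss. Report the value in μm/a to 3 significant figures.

r_corr = 74.2 μm/a

carbon steel: temperature factor f = +0.150·(-9.2) = -1.3800
  SO₂ term: 1.77·20.9^0.52·exp(0.02·90-1.3800) = 13.09
  Sd branch = 0.102·Sd^0.62·e^(0.033·RH+0.04·T) = 61.07 μm/a
  r_corr = 13.09 + 61.07 = 74.16 μm/a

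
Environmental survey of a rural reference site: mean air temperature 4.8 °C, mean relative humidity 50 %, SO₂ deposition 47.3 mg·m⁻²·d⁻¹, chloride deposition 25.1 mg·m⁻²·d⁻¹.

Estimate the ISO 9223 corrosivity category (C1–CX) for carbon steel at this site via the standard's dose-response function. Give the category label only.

C2

carbon steel: T≤10 °C ⇒ hinge +0.150·(4.8−10) = -0.7800
  SO₂ term: 1.77·47.3^0.52·exp(0.02·50-0.7800) = 16.38
  Cl⁻ term: 0.102·25.1^0.62·exp(0.033·50+0.04·4.8) = 4.746
  r_corr = 16.38 + 4.746 = 21.13 μm/a
21.1 μm/a falls in (1.3, 25] for carbon steel → category C2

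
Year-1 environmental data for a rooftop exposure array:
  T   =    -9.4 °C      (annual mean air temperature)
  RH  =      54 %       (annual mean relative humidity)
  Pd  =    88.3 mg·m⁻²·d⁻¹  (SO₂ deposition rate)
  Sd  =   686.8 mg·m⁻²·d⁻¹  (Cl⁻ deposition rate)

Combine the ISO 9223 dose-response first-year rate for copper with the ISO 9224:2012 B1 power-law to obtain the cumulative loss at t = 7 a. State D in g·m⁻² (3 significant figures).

D(7) = 9.82 g·m⁻²

copper: temperature factor f = +0.126·(-19.4) = -2.4444
  Pd branch = 0.0053·Pd^0.26·e^(0.059·RH+f) = 0.03567 μm/a
  Cl⁻ term: 0.01025·686.8^0.27·exp(0.036·54+0.049·-9.4) = 0.2636
  sum: 0.03567 + 0.2636 → r_corr = 0.2992 μm/a
ISO 9224: D(t) = r_corr · t^b with b = 0.667 (copper, B1)
  D(7) = 0.2992 × 7^0.667 = 0.2992 × 3.662 = 1.096 μm
  Mass loss = 1.096 μm × 8.96 g/cm³ = 9.818 g·m⁻²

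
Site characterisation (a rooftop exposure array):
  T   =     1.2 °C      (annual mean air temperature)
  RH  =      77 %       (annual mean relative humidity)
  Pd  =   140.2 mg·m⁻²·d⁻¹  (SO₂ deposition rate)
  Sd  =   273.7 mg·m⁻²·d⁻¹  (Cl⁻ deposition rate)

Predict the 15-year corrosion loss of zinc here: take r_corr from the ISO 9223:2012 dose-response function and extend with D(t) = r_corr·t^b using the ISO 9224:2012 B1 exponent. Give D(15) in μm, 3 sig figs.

D(15) = 33.3 μm

zinc: T≤10 °C ⇒ hinge +0.038·(1.2−10) = -0.3344
  Pd branch = 0.0129·Pd^0.44·e^(0.046·RH+f) = 2.807 μm/a
  Cl⁻ term: 0.0175·273.7^0.57·exp(0.008·77+0.085·1.2) = 0.8792
  r_corr = 2.807 + 0.8792 = 3.686 μm/a
Long-term exponent b (ISO 9224 Table 2, B1) = 0.813
  D(15) = 3.686 × 15^0.813 = 3.686 × 9.04 = 33.32 μm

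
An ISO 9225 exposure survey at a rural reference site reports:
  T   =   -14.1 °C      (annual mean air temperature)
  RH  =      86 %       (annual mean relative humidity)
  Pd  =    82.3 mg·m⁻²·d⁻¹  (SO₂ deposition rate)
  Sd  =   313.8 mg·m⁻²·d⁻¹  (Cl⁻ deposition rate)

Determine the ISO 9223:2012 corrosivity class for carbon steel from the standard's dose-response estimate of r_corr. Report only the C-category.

carbon steel: temperature factor f = +0.150·(-24.1) = -3.6150
  Pd branch = 1.77·Pd^0.52·e^(0.02·RH+f) = 2.636 μm/a
  Cl⁻ term: 0.102·313.8^0.62·exp(0.033·86+0.04·-14.1) = 35
  sum: 2.636 + 35 → r_corr = 37.64 μm/a
ISO 9223 Table 2 (carbon steel): 25 < 37.6 ≤ 50 μm/a ⇒ C3

C3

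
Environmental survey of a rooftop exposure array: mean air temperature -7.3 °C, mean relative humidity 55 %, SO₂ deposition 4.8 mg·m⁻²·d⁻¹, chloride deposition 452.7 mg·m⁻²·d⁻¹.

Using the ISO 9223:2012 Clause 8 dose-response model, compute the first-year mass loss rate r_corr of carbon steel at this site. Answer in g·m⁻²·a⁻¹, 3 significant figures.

r_corr = 170 g·m⁻²·a⁻¹

carbon steel: T≤10 °C ⇒ hinge +0.150·(-7.3−10) = -2.5950
  Pd branch = 1.77·Pd^0.52·e^(0.02·RH+f) = 0.8973 μm/a
  Sd branch = 0.102·Sd^0.62·e^(0.033·RH+0.04·T) = 20.73 μm/a
  sum: 0.8973 + 20.73 → r_corr = 21.63 μm/a
Convert to mass loss: 21.63 μm/a × 7.85 g/cm³ = 169.8 g·m⁻²·a⁻¹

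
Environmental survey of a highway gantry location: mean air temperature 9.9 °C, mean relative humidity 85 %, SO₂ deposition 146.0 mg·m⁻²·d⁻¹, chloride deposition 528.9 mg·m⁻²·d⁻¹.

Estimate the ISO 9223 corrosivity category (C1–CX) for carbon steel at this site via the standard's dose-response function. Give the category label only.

carbon steel: f(T) = +0.150·(T−10) [T≤10 °C] = -0.0150
  SO₂ term: 1.77·146.0^0.52·exp(0.02·85-0.0150) = 127.4
  Sd branch = 0.102·Sd^0.62·e^(0.033·RH+0.04·T) = 122.3 μm/a
  r_corr = 127.4 + 122.3 = 249.7 μm/a
Category bounds: 200…700 μm/a bracket r_corr ⇒ CX

CX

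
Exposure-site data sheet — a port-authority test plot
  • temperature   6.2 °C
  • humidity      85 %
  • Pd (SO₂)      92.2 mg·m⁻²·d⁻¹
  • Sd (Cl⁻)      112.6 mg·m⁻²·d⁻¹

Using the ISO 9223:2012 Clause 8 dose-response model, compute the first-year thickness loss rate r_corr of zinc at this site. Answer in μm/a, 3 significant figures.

r_corr = 4.94 μm/a

zinc: T≤10 °C ⇒ hinge +0.038·(6.2−10) = -0.1444
  Pd branch = 0.0129·Pd^0.44·e^(0.046·RH+f) = 4.078 μm/a
  Sd branch = 0.0175·Sd^0.57·e^(0.008·RH+0.085·T) = 0.8642 μm/a
  sum: 4.078 + 0.8642 → r_corr = 4.942 μm/a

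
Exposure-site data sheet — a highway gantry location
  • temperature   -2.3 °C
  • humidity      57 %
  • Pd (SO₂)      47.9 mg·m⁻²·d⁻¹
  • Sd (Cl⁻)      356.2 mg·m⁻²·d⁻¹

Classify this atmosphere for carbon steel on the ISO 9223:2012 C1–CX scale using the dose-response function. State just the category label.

C3

carbon steel: f(T) = +0.150·(T−10) [T≤10 °C] = -1.8450
  sulphur-dioxide contribution → 6.54 μm/a
  chloride contribution → 23.31 μm/a
  total first-year rate 29.85 μm/a
29.9 μm/a falls in (25, 50] for carbon steel → category C3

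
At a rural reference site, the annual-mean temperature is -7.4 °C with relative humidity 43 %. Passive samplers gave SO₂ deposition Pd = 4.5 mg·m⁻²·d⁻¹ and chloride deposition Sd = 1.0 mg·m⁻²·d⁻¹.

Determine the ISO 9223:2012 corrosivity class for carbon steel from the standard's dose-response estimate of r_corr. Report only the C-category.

C1

carbon steel: T≤10 °C ⇒ hinge +0.150·(-7.4−10) = -2.6100
  SO₂ term: 1.77·4.5^0.52·exp(0.02·43-2.6100) = 0.6724
  Cl⁻ term: 0.102·1.0^0.62·exp(0.033·43+0.04·-7.4) = 0.3136
  r_corr = 0.6724 + 0.3136 = 0.986 μm/a
Category bounds: 0…1.3 μm/a bracket r_corr ⇒ C1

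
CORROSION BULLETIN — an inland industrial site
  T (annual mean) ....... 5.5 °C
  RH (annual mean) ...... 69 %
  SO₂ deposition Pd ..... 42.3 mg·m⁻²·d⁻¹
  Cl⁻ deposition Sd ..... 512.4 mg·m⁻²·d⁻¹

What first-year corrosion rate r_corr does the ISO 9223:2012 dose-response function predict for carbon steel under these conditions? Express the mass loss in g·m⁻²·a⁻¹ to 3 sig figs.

carbon steel: temperature factor f = +0.150·(-4.5) = -0.6750
  sulphur-dioxide contribution → 25.11 μm/a
  chloride contribution → 59.29 μm/a
  total first-year rate 84.4 μm/a
Convert to mass loss: 84.4 μm/a × 7.85 g/cm³ = 662.6 g·m⁻²·a⁻¹

r_corr = 663 g·m⁻²·a⁻¹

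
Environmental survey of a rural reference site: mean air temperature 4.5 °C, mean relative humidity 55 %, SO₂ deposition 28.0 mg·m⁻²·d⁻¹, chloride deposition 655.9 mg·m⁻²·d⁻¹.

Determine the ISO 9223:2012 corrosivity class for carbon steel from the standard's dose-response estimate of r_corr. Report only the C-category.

carbon steel: f(T) = +0.150·(T−10) [T≤10 °C] = -0.8250
  SO₂ term: 1.77·28.0^0.52·exp(0.02·55-0.8250) = 13.18
  Cl⁻ term: 0.102·655.9^0.62·exp(0.033·55+0.04·4.5) = 41.83
  sum: 13.18 + 41.83 → r_corr = 55.01 μm/a
55 μm/a falls in (50, 80] for carbon steel → category C4

C4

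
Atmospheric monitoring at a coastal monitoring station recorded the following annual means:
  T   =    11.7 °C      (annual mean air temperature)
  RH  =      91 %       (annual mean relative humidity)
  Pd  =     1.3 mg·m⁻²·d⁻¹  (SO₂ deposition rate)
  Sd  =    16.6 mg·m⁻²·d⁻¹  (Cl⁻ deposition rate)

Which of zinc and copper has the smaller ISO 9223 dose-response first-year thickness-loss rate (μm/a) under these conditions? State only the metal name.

zinc

zinc: temperature factor f = -0.071·(1.7) = -0.1207
  Pd branch = 0.0129·Pd^0.44·e^(0.046·RH+f) = 0.8438 μm/a
  Sd branch = 0.0175·Sd^0.57·e^(0.008·RH+0.085·T) = 0.4859 μm/a
  r_corr = 0.8438 + 0.4859 = 1.33 μm/a
copper: f(T) = -0.080·(T−10) [T>10 °C] = -0.1360
  SO₂ term: 0.0053·1.3^0.26·exp(0.059·91-0.1360) = 1.063
  Sd branch = 0.01025·Sd^0.27·e^(0.036·RH+0.049·T) = 1.028 μm/a
  r_corr = 1.063 + 1.028 = 2.091 μm/a
Ordering by μm/a: copper (2.09) > zinc (1.33)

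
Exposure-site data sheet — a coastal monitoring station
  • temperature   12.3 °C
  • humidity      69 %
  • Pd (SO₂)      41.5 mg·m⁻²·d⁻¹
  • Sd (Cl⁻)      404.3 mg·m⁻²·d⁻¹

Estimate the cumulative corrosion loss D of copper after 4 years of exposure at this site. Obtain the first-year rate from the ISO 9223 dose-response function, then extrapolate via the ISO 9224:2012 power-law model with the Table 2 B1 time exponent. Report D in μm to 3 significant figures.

copper: f(T) = -0.080·(T−10) [T>10 °C] = -0.1840
  Pd branch = 0.0053·Pd^0.26·e^(0.059·RH+f) = 0.6809 μm/a
  Cl⁻ term: 0.01025·404.3^0.27·exp(0.036·69+0.049·12.3) = 1.135
  sum: 0.6809 + 1.135 → r_corr = 1.816 μm/a
Power-law: D(4) = r_corr · 4^0.667
  D(4) = 1.816 × 4^0.667 = 1.816 × 2.521 = 4.578 μm

D(4) = 4.58 μm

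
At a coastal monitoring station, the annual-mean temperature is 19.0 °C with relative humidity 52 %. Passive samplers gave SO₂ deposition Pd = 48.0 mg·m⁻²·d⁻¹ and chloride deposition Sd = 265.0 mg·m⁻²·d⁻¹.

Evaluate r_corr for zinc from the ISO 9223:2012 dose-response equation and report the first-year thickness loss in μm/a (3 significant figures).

r_corr = 3.62 μm/a

zinc: temperature factor f = -0.071·(9.0) = -0.6390
  Pd branch = 0.0129·Pd^0.44·e^(0.046·RH+f) = 0.4089 μm/a
  Cl⁻ term: 0.0175·265.0^0.57·exp(0.008·52+0.085·19.0) = 3.209
  r_corr = 0.4089 + 3.209 = 3.618 μm/a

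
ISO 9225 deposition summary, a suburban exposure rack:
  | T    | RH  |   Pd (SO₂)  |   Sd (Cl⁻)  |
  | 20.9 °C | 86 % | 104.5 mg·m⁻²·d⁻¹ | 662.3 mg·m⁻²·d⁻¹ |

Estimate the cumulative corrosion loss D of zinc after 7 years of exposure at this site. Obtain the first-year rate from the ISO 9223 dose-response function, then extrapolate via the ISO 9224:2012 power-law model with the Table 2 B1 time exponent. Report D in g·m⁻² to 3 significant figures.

D(7) = 373 g·m⁻²

zinc: temperature factor f = -0.071·(10.9) = -0.7739
  sulphur-dioxide contribution → 2.404 μm/a
  chloride contribution → 8.344 μm/a
  ⇒ r_corr(zinc) = 10.75 μm/a
Long-term exponent b (ISO 9224 Table 2, B1) = 0.813
  D(7) = 10.75 × 7^0.813 = 10.75 × 4.865 = 52.29 μm
  Mass loss = 52.29 μm × 7.14 g/cm³ = 373.3 g·m⁻²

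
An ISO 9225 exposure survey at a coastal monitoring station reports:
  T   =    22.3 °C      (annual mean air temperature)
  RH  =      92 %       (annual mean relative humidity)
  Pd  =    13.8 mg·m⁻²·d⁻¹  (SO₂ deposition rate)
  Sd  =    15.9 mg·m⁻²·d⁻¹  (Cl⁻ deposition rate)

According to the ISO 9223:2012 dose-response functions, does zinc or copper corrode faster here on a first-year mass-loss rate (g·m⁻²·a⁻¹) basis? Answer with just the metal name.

copper

zinc: f(T) = -0.071·(T−10) [T>10 °C] = -0.8733
  Pd branch = 0.0129·Pd^0.44·e^(0.046·RH+f) = 1.177 μm/a
  Sd branch = 0.0175·Sd^0.57·e^(0.008·RH+0.085·T) = 1.177 μm/a
  sum: 1.177 + 1.177 → r_corr = 2.354 μm/a
  mass loss = 2.354 μm/a × 7.14 g/cm³ = 16.81 g·m⁻²·a⁻¹
copper: temperature factor f = -0.080·(12.3) = -0.9840
  Pd branch = 0.0053·Pd^0.26·e^(0.059·RH+f) = 0.8926 μm/a
  Sd branch = 0.01025·Sd^0.27·e^(0.036·RH+0.049·T) = 1.77 μm/a
  r_corr = 0.8926 + 1.77 = 2.663 μm/a
  mass loss = 2.663 μm/a × 8.96 g/cm³ = 23.86 g·m⁻²·a⁻¹
Ordering by g·m⁻²·a⁻¹: copper (23.9) > zinc (16.8)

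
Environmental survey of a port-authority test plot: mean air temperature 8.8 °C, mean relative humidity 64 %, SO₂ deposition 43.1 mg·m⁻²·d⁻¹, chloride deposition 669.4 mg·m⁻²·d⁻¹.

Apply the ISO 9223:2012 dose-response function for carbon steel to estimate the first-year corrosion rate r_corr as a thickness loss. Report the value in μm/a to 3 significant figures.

r_corr = 105 μm/a

carbon steel: f(T) = +0.150·(T−10) [T≤10 °C] = -0.1800
  SO₂ term: 1.77·43.1^0.52·exp(0.02·64-0.1800) = 37.64
  Cl⁻ term: 0.102·669.4^0.62·exp(0.033·64+0.04·8.8) = 67.71
  r_corr = 37.64 + 67.71 = 105.3 μm/a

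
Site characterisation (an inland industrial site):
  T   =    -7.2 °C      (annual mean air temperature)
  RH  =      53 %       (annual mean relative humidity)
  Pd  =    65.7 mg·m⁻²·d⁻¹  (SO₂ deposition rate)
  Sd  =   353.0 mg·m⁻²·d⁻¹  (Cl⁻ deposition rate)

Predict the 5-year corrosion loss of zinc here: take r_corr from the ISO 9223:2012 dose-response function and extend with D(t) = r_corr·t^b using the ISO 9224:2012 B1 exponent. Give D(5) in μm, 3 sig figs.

zinc: temperature factor f = +0.038·(-17.2) = -0.6536
  Pd branch = 0.0129·Pd^0.44·e^(0.046·RH+f) = 0.4845 μm/a
  Cl⁻ term: 0.0175·353.0^0.57·exp(0.008·53+0.085·-7.2) = 0.4108
  sum: 0.4845 + 0.4108 → r_corr = 0.8953 μm/a
Long-term exponent b (ISO 9224 Table 2, B1) = 0.813
  D(5) = 0.8953 × 5^0.813 = 0.8953 × 3.701 = 3.313 μm

D(5) = 3.31 μm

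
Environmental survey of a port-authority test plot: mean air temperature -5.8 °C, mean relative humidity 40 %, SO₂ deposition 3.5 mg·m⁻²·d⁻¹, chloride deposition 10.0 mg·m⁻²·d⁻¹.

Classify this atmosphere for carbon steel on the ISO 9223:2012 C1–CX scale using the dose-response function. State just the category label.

C2

carbon steel: f(T) = +0.150·(T−10) [T≤10 °C] = -2.3700
  Pd branch = 1.77·Pd^0.52·e^(0.02·RH+f) = 0.7064 μm/a
  Cl⁻ term: 0.102·10.0^0.62·exp(0.033·40+0.04·-5.8) = 1.262
  sum: 0.7064 + 1.262 → r_corr = 1.969 μm/a
Category bounds: 1.3…25 μm/a bracket r_corr ⇒ C2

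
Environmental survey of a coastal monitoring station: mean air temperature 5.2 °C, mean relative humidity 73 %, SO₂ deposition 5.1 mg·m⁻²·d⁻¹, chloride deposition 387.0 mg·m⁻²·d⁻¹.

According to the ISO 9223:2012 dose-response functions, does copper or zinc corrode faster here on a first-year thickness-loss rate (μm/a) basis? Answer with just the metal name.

copper: temperature factor f = +0.126·(-4.8) = -0.6048
  Pd branch = 0.0053·Pd^0.26·e^(0.059·RH+f) = 0.3282 μm/a
  Sd branch = 0.01025·Sd^0.27·e^(0.036·RH+0.049·T) = 0.9149 μm/a
  sum: 0.3282 + 0.9149 → r_corr = 1.243 μm/a
zinc: f(T) = +0.038·(T−10) [T≤10 °C] = -0.1824
  SO₂ term: 0.0129·5.1^0.44·exp(0.046·73-0.1824) = 0.6325
  Sd branch = 0.0175·Sd^0.57·e^(0.008·RH+0.085·T) = 1.458 μm/a
  r_corr = 0.6325 + 1.458 = 2.09 μm/a
Ordering by μm/a: zinc (2.09) > copper (1.24)

zinc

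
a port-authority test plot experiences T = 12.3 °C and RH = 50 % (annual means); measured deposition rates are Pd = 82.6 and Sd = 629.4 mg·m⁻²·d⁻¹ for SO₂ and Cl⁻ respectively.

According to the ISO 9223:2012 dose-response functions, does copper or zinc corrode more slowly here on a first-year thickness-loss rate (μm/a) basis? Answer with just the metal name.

copper: f(T) = -0.080·(T−10) [T>10 °C] = -0.1840
  sulphur-dioxide contribution → 0.2654 μm/a
  chloride contribution → 0.6455 μm/a
  total first-year rate 0.911 μm/a
zinc: f(T) = -0.071·(T−10) [T>10 °C] = -0.1633
  sulphur-dioxide contribution → 0.7621 μm/a
  chloride contribution → 2.925 μm/a
  ⇒ r_corr(zinc) = 3.688 μm/a
Ordering by μm/a: zinc (3.69) > copper (0.911)

copper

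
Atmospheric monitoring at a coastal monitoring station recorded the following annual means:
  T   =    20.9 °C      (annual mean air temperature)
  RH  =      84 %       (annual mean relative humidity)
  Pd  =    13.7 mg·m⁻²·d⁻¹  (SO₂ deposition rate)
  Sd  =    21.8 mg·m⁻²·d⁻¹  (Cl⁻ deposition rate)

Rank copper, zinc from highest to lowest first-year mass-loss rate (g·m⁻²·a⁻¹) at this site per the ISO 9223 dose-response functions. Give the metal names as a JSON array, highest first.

copper: f(T) = -0.080·(T−10) [T>10 °C] = -0.8720
  sulphur-dioxide contribution → 0.6216 μm/a
  chloride contribution → 1.35 μm/a
  total first-year rate 1.971 μm/a
  mass loss = 1.971 μm/a × 8.96 g/cm³ = 17.66 g·m⁻²·a⁻¹
zinc: f(T) = -0.071·(T−10) [T>10 °C] = -0.7739
  sulphur-dioxide contribution → 0.8969 μm/a
  chloride contribution → 1.173 μm/a
  ⇒ r_corr(zinc) = 2.07 μm/a
  mass loss = 2.07 μm/a × 7.14 g/cm³ = 14.78 g·m⁻²·a⁻¹
Ordering by g·m⁻²·a⁻¹: copper (17.7) > zinc (14.8)

["copper", "zinc"]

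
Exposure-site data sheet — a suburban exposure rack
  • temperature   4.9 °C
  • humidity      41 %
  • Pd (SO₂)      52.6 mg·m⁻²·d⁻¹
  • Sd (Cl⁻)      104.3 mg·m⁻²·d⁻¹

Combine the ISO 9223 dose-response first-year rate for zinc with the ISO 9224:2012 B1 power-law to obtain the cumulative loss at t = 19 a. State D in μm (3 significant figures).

zinc: temperature factor f = +0.038·(-5.1) = -0.1938
  SO₂ term: 0.0129·52.6^0.44·exp(0.046·41-0.1938) = 0.4006
  Sd branch = 0.0175·Sd^0.57·e^(0.008·RH+0.085·T) = 0.5209 μm/a
  r_corr = 0.4006 + 0.5209 = 0.9216 μm/a
Long-term exponent b (ISO 9224 Table 2, B1) = 0.813
  D(19) = 0.9216 × 19^0.813 = 0.9216 × 10.96 = 10.1 μm

D(19) = 10.1 μm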